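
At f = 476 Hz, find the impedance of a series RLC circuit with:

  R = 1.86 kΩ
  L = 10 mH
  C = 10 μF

Step 1 — Angular frequency: ω = 2π·f = 2π·476 = 2991 rad/s.
Step 2 — Component impedances:
  R: Z = R = 1860 Ω
  L: Z = jωL = j·2991·0.01 = 0 + j29.91 Ω
  C: Z = 1/(jωC) = -j/(ω·C) = 0 - j33.44 Ω
Step 3 — Series combination: Z_total = R + L + C = 1860 - j3.528 Ω = 1860∠-0.1° Ω.

Z = 1860 - j3.528 Ω = 1860∠-0.1° Ω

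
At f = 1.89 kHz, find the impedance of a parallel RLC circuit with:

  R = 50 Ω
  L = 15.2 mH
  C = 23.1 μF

Step 1 — Angular frequency: ω = 2π·f = 2π·1890 = 1.188e+04 rad/s.
Step 2 — Component impedances:
  R: Z = R = 50 Ω
  L: Z = jωL = j·1.188e+04·0.0152 = 0 + j180.5 Ω
  C: Z = 1/(jωC) = -j/(ω·C) = 0 - j3.645 Ω
Step 3 — Parallel combination: 1/Z_total = 1/R + 1/L + 1/C; Z_total = 0.2753 - j3.7 Ω = 3.71∠-85.7° Ω.

Z = 0.2753 - j3.7 Ω = 3.71∠-85.7° Ω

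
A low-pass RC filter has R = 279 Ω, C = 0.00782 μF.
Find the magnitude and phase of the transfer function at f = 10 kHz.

Step 1 — Angular frequency: ω = 2π·1e+04 = 6.283e+04 rad/s.
Step 2 — Transfer function: H(jω) = 1/(1 + jωRC).
Step 3 — Denominator: 1 + jωRC = 1 + j·6.283e+04·279·7.82e-09 = 1 + j0.1371.
Step 4 — H = 0.9816 - j0.1346.
Step 5 — Magnitude: |H| = 0.9907 (-0.1 dB); phase: φ = -7.8°.

|H| = 0.9907 (-0.1 dB), φ = -7.8°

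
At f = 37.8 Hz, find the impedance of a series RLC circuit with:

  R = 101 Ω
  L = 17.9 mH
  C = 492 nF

Step 1 — Angular frequency: ω = 2π·f = 2π·37.8 = 237.5 rad/s.
Step 2 — Component impedances:
  R: Z = R = 101 Ω
  L: Z = jωL = j·237.5·0.0179 = 0 + j4.251 Ω
  C: Z = 1/(jωC) = -j/(ω·C) = 0 - j8558 Ω
Step 3 — Series combination: Z_total = R + L + C = 101 - j8554 Ω = 8554∠-89.3° Ω.

Z = 101 - j8554 Ω = 8554∠-89.3° Ω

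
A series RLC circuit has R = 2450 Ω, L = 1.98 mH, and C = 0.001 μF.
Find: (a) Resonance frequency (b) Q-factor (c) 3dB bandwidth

Step 1 — Resonance condition Im(Z)=0 gives ω₀ = 1/√(LC).
Step 2 — ω₀ = 1/√(0.00198·1e-09) = 7.107e+05 rad/s.
Step 3 — f₀ = ω₀/(2π) = 1.131e+05 Hz.
Step 4 — Series Q: Q = ω₀L/R = 7.107e+05·0.00198/2450 = 0.5743.
Step 5 — 3dB bandwidth: Δω = ω₀/Q = 1.237e+06 rad/s; BW = Δω/(2π) = 1.969e+05 Hz.

(a) f₀ = 1.131e+05 Hz  (b) Q = 0.5743  (c) BW = 1.969e+05 Hz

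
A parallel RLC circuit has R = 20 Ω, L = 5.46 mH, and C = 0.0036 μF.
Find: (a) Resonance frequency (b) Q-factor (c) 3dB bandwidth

Step 1 — Resonance: ω₀ = 1/√(LC) = 1/√(0.00546·3.6e-09) = 2.256e+05 rad/s.
Step 2 — f₀ = ω₀/(2π) = 3.59e+04 Hz.
Step 3 — Parallel Q: Q = R/(ω₀L) = 20/(2.256e+05·0.00546) = 0.01624.
Step 4 — Bandwidth: Δω = ω₀/Q = 1.389e+07 rad/s; BW = Δω/(2π) = 2.21e+06 Hz.

(a) f₀ = 3.59e+04 Hz  (b) Q = 0.01624  (c) BW = 2.21e+06 Hz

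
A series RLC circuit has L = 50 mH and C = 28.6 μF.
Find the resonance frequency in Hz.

Step 1 — Resonance condition Im(Z)=0 gives ω₀ = 1/√(LC).
Step 2 — ω₀ = 1/√(0.05·2.86e-05) = 836.2 rad/s.
Step 3 — f₀ = ω₀/(2π) = 133.1 Hz.

f₀ = 133.1 Hz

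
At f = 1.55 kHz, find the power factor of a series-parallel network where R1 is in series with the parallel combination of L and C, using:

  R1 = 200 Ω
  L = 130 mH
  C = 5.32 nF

Step 1 — Angular frequency: ω = 2π·f = 2π·1550 = 9739 rad/s.
Step 2 — Component impedances:
  R1: Z = R = 200 Ω
  L: Z = jωL = j·9739·0.13 = 0 + j1266 Ω
  C: Z = 1/(jωC) = -j/(ω·C) = 0 - j1.93e+04 Ω
Step 3 — Parallel branch: L || C = 1/(1/L + 1/C) = 0 + j1355 Ω.
Step 4 — Series with R1: Z_total = R1 + (L || C) = 200 + j1355 Ω = 1370∠81.6° Ω.
Step 5 — Power factor: PF = cos(φ) = Re(Z)/|Z| = 200/1370 = 0.146.
Step 6 — Type: Im(Z) = 1355 ⇒ lagging (phase φ = 81.6°).

PF = 0.146 (lagging, φ = 81.6°)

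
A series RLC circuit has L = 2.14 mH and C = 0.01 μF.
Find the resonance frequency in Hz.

Step 1 — Resonance condition Im(Z)=0 gives ω₀ = 1/√(LC).
Step 2 — ω₀ = 1/√(0.00214·1e-08) = 2.162e+05 rad/s.
Step 3 — f₀ = ω₀/(2π) = 3.44e+04 Hz.

f₀ = 3.44e+04 Hz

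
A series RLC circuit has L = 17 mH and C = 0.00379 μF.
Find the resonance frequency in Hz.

Step 1 — Resonance condition Im(Z)=0 gives ω₀ = 1/√(LC).
Step 2 — ω₀ = 1/√(0.017·3.79e-09) = 1.246e+05 rad/s.
Step 3 — f₀ = ω₀/(2π) = 1.983e+04 Hz.

f₀ = 1.983e+04 Hz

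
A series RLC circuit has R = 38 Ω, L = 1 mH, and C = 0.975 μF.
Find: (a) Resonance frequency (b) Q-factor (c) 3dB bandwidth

Step 1 — Resonance condition Im(Z)=0 gives ω₀ = 1/√(LC).
Step 2 — ω₀ = 1/√(0.001·9.75e-07) = 3.203e+04 rad/s.
Step 3 — f₀ = ω₀/(2π) = 5097 Hz.
Step 4 — Series Q: Q = ω₀L/R = 3.203e+04·0.001/38 = 0.8428.
Step 5 — 3dB bandwidth: Δω = ω₀/Q = 3.8e+04 rad/s; BW = Δω/(2π) = 6048 Hz.

(a) f₀ = 5097 Hz  (b) Q = 0.8428  (c) BW = 6048 Hz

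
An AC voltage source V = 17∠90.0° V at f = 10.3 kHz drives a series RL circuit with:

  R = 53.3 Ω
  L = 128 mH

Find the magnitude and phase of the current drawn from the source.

Step 1 — Angular frequency: ω = 2π·f = 2π·1.03e+04 = 6.472e+04 rad/s.
Step 2 — Component impedances:
  R: Z = R = 53.3 Ω
  L: Z = jωL = j·6.472e+04·0.128 = 0 + j8284 Ω
Step 3 — Series combination: Z_total = R + L = 53.3 + j8284 Ω = 8284∠89.6° Ω.
Step 4 — Source phasor: V = 17∠90.0° V = 0 + j17 V.
Step 5 — Ohm's law: I = V / Z_total = (0 + j17) / (53.3 + j8284) = 0.002052 + j1.32e-05 A.
Step 6 — Convert to polar: |I| = 0.002052 A, ∠I = 0.4°.

I = 0.002052∠0.4° A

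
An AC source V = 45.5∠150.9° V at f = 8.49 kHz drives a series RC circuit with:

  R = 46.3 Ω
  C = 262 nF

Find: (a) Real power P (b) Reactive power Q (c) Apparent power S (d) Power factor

Step 1 — Angular frequency: ω = 2π·f = 2π·8490 = 5.334e+04 rad/s.
Step 2 — Component impedances:
  R: Z = R = 46.3 Ω
  C: Z = 1/(jωC) = -j/(ω·C) = 0 - j71.55 Ω
Step 3 — Series combination: Z_total = R + C = 46.3 - j71.55 Ω = 85.22∠-57.1° Ω.
Step 4 — Source phasor: V = 45.5∠150.9° V = -39.76 + j22.13 V.
Step 5 — Current: I = V / Z = -0.4714 - j0.2506 A = 0.5339∠-152.0° A.
Step 6 — Complex power: S = V·I* = 13.2 - j20.39 VA.
Step 7 — Real power: P = Re(S) = 13.2 W.
Step 8 — Reactive power: Q = Im(S) = -20.39 VAR.
Step 9 — Apparent power: |S| = 24.29 VA.
Step 10 — Power factor: PF = P/|S| = 0.5433 (leading).

(a) P = 13.2 W  (b) Q = -20.39 VAR  (c) S = 24.29 VA  (d) PF = 0.5433 (leading)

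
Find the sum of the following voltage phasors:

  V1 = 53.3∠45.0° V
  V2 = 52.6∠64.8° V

Step 1 — Convert each phasor to rectangular form:
  V1 = 53.3·(cos(45.0°) + j·sin(45.0°)) = 37.69 + j37.69 V
  V2 = 52.6·(cos(64.8°) + j·sin(64.8°)) = 22.4 + j47.59 V
Step 2 — Sum components: V_total = 60.08 + j85.28 V.
Step 3 — Convert to polar: |V_total| = 104.3 V, ∠V_total = 54.8°.

V_total = 104.3∠54.8° V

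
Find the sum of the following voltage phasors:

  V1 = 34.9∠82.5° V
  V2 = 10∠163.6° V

Step 1 — Convert each phasor to rectangular form:
  V1 = 34.9·(cos(82.5°) + j·sin(82.5°)) = 4.555 + j34.6 V
  V2 = 10·(cos(163.6°) + j·sin(163.6°)) = -9.593 + j2.823 V
Step 2 — Sum components: V_total = -5.038 + j37.42 V.
Step 3 — Convert to polar: |V_total| = 37.76 V, ∠V_total = 97.7°.

V_total = 37.76∠97.7° V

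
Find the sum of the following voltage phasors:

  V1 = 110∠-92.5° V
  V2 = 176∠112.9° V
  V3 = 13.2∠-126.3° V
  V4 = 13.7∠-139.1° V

Step 1 — Convert each phasor to rectangular form:
  V1 = 110·(cos(-92.5°) + j·sin(-92.5°)) = -4.798 - j109.9 V
  V2 = 176·(cos(112.9°) + j·sin(112.9°)) = -68.49 + j162.1 V
  V3 = 13.2·(cos(-126.3°) + j·sin(-126.3°)) = -7.815 - j10.64 V
  V4 = 13.7·(cos(-139.1°) + j·sin(-139.1°)) = -10.36 - j8.97 V
Step 2 — Sum components: V_total = -91.45 + j32.63 V.
Step 3 — Convert to polar: |V_total| = 97.1 V, ∠V_total = 160.4°.

V_total = 97.1∠160.4° V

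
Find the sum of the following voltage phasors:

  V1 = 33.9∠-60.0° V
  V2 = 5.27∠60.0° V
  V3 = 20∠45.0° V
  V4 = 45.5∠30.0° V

Step 1 — Convert each phasor to rectangular form:
  V1 = 33.9·(cos(-60.0°) + j·sin(-60.0°)) = 16.95 - j29.36 V
  V2 = 5.27·(cos(60.0°) + j·sin(60.0°)) = 2.635 + j4.564 V
  V3 = 20·(cos(45.0°) + j·sin(45.0°)) = 14.14 + j14.14 V
  V4 = 45.5·(cos(30.0°) + j·sin(30.0°)) = 39.4 + j22.75 V
Step 2 — Sum components: V_total = 73.13 + j12.1 V.
Step 3 — Convert to polar: |V_total| = 74.13 V, ∠V_total = 9.4°.

V_total = 74.13∠9.4° V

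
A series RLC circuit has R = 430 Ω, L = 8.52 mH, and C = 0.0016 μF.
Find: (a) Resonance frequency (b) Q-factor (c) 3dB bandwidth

Step 1 — Resonance condition Im(Z)=0 gives ω₀ = 1/√(LC).
Step 2 — ω₀ = 1/√(0.00852·1.6e-09) = 2.708e+05 rad/s.
Step 3 — f₀ = ω₀/(2π) = 4.311e+04 Hz.
Step 4 — Series Q: Q = ω₀L/R = 2.708e+05·0.00852/430 = 5.367.
Step 5 — 3dB bandwidth: Δω = ω₀/Q = 5.047e+04 rad/s; BW = Δω/(2π) = 8032 Hz.

(a) f₀ = 4.311e+04 Hz  (b) Q = 5.367  (c) BW = 8032 Hz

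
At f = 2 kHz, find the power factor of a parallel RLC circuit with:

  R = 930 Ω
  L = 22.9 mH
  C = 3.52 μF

Step 1 — Angular frequency: ω = 2π·f = 2π·2000 = 1.257e+04 rad/s.
Step 2 — Component impedances:
  R: Z = R = 930 Ω
  L: Z = jωL = j·1.257e+04·0.0229 = 0 + j287.8 Ω
  C: Z = 1/(jωC) = -j/(ω·C) = 0 - j22.61 Ω
Step 3 — Parallel combination: 1/Z_total = 1/R + 1/L + 1/C; Z_total = 0.6468 - j24.52 Ω = 24.53∠-88.5° Ω.
Step 4 — Power factor: PF = cos(φ) = Re(Z)/|Z| = 0.6468/24.53 = 0.02637.
Step 5 — Type: Im(Z) = -24.52 ⇒ leading (phase φ = -88.5°).

PF = 0.02637 (leading, φ = -88.5°)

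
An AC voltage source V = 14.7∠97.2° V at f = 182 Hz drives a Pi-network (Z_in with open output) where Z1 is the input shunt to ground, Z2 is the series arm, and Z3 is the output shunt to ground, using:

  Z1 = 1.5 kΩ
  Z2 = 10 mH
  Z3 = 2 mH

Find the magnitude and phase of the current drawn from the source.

Step 1 — Angular frequency: ω = 2π·f = 2π·182 = 1144 rad/s.
Step 2 — Component impedances:
  Z1: Z = R = 1500 Ω
  Z2: Z = jωL = j·1144·0.01 = 0 + j11.44 Ω
  Z3: Z = jωL = j·1144·0.002 = 0 + j2.287 Ω
Step 3 — With open output, the series arm Z2 and the output shunt Z3 appear in series to ground: Z2 + Z3 = 0 + j13.72 Ω.
Step 4 — Parallel with input shunt Z1: Z_in = Z1 || (Z2 + Z3) = 0.1255 + j13.72 Ω = 13.72∠89.5° Ω.
Step 5 — Source phasor: V = 14.7∠97.2° V = -1.842 + j14.58 V.
Step 6 — Ohm's law: I = V / Z_total = (-1.842 + j14.58) / (0.1255 + j13.72) = 1.062 + j0.144 A.
Step 7 — Convert to polar: |I| = 1.071 A, ∠I = 7.7°.

I = 1.071∠7.7° A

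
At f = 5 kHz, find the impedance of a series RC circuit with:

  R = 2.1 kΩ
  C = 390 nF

Step 1 — Angular frequency: ω = 2π·f = 2π·5000 = 3.142e+04 rad/s.
Step 2 — Component impedances:
  R: Z = R = 2100 Ω
  C: Z = 1/(jωC) = -j/(ω·C) = 0 - j81.62 Ω
Step 3 — Series combination: Z_total = R + C = 2100 - j81.62 Ω = 2102∠-2.2° Ω.

Z = 2100 - j81.62 Ω = 2102∠-2.2° Ω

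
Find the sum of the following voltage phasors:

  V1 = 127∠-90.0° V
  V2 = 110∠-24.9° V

Step 1 — Convert each phasor to rectangular form:
  V1 = 127·(cos(-90.0°) + j·sin(-90.0°)) = 0 - j127 V
  V2 = 110·(cos(-24.9°) + j·sin(-24.9°)) = 99.77 - j46.31 V
Step 2 — Sum components: V_total = 99.77 - j173.3 V.
Step 3 — Convert to polar: |V_total| = 200 V, ∠V_total = -60.1°.

V_total = 200∠-60.1° V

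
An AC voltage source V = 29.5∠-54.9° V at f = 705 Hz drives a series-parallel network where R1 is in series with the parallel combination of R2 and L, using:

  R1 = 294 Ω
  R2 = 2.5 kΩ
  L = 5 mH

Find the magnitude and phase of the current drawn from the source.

Step 1 — Angular frequency: ω = 2π·f = 2π·705 = 4430 rad/s.
Step 2 — Component impedances:
  R1: Z = R = 294 Ω
  R2: Z = R = 2500 Ω
  L: Z = jωL = j·4430·0.005 = 0 + j22.15 Ω
Step 3 — Parallel branch: R2 || L = 1/(1/R2 + 1/L) = 0.1962 + j22.15 Ω.
Step 4 — Series with R1: Z_total = R1 + (R2 || L) = 294.2 + j22.15 Ω = 295∠4.3° Ω.
Step 5 — Source phasor: V = 29.5∠-54.9° V = 16.96 - j24.14 V.
Step 6 — Ohm's law: I = V / Z_total = (16.96 - j24.14) / (294.2 + j22.15) = 0.05119 - j0.08589 A.
Step 7 — Convert to polar: |I| = 0.09999 A, ∠I = -59.2°.

I = 0.09999∠-59.2° A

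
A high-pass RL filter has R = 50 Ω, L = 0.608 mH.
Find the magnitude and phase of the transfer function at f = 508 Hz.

Step 1 — Angular frequency: ω = 2π·508 = 3192 rad/s.
Step 2 — Transfer function: H(jω) = jωL/(R + jωL).
Step 3 — Numerator jωL = j·1.941; denominator R + jωL = 50 + j1.941.
Step 4 — H = 0.001504 + j0.03875.
Step 5 — Magnitude: |H| = 0.03878 (-28.2 dB); phase: φ = 87.8°.

|H| = 0.03878 (-28.2 dB), φ = 87.8°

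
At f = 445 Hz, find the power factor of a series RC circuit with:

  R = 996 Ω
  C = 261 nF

Step 1 — Angular frequency: ω = 2π·f = 2π·445 = 2796 rad/s.
Step 2 — Component impedances:
  R: Z = R = 996 Ω
  C: Z = 1/(jωC) = -j/(ω·C) = 0 - j1370 Ω
Step 3 — Series combination: Z_total = R + C = 996 - j1370 Ω = 1694∠-54.0° Ω.
Step 4 — Power factor: PF = cos(φ) = Re(Z)/|Z| = 996/1694.04 = 0.5879.
Step 5 — Type: Im(Z) = -1370 ⇒ leading (phase φ = -54.0°).

PF = 0.5879 (leading, φ = -54.0°)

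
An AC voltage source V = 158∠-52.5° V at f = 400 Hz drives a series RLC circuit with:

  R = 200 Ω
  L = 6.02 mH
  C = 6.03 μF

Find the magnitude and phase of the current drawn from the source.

Step 1 — Angular frequency: ω = 2π·f = 2π·400 = 2513 rad/s.
Step 2 — Component impedances:
  R: Z = R = 200 Ω
  L: Z = jωL = j·2513·0.00602 = 0 + j15.13 Ω
  C: Z = 1/(jωC) = -j/(ω·C) = 0 - j65.98 Ω
Step 3 — Series combination: Z_total = R + L + C = 200 - j50.85 Ω = 206.4∠-14.3° Ω.
Step 4 — Source phasor: V = 158∠-52.5° V = 96.18 - j125.3 V.
Step 5 — Ohm's law: I = V / Z_total = (96.18 - j125.3) / (200 - j50.85) = 0.6014 - j0.4738 A.
Step 6 — Convert to polar: |I| = 0.7656 A, ∠I = -38.2°.

I = 0.7656∠-38.2° A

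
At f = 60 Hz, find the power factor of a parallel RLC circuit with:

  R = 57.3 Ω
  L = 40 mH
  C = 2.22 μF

Step 1 — Angular frequency: ω = 2π·f = 2π·60 = 377 rad/s.
Step 2 — Component impedances:
  R: Z = R = 57.3 Ω
  L: Z = jωL = j·377·0.04 = 0 + j15.08 Ω
  C: Z = 1/(jωC) = -j/(ω·C) = 0 - j1195 Ω
Step 3 — Parallel combination: 1/Z_total = 1/R + 1/L + 1/C; Z_total = 3.801 + j14.26 Ω = 14.76∠75.1° Ω.
Step 4 — Power factor: PF = cos(φ) = Re(Z)/|Z| = 3.801/14.76 = 0.2575.
Step 5 — Type: Im(Z) = 14.26 ⇒ lagging (phase φ = 75.1°).

PF = 0.2575 (lagging, φ = 75.1°)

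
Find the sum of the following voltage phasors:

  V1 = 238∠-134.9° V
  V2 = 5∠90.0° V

Step 1 — Convert each phasor to rectangular form:
  V1 = 238·(cos(-134.9°) + j·sin(-134.9°)) = -168 - j168.6 V
  V2 = 5·(cos(90.0°) + j·sin(90.0°)) = 0 + j5 V
Step 2 — Sum components: V_total = -168 - j163.6 V.
Step 3 — Convert to polar: |V_total| = 234.5 V, ∠V_total = -135.8°.

V_total = 234.5∠-135.8° V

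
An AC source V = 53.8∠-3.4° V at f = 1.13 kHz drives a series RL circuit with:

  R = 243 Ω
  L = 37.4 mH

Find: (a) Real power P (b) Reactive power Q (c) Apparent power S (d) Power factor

Step 1 — Angular frequency: ω = 2π·f = 2π·1130 = 7100 rad/s.
Step 2 — Component impedances:
  R: Z = R = 243 Ω
  L: Z = jωL = j·7100·0.0374 = 0 + j265.5 Ω
Step 3 — Series combination: Z_total = R + L = 243 + j265.5 Ω = 359.9∠47.5° Ω.
Step 4 — Source phasor: V = 53.8∠-3.4° V = 53.71 - j3.191 V.
Step 5 — Current: I = V / Z = 0.09419 - j0.1161 A = 0.1495∠-50.9° A.
Step 6 — Complex power: S = V·I* = 5.429 + j5.932 VA.
Step 7 — Real power: P = Re(S) = 5.429 W.
Step 8 — Reactive power: Q = Im(S) = 5.932 VAR.
Step 9 — Apparent power: |S| = 8.041 VA.
Step 10 — Power factor: PF = P/|S| = 0.6751 (lagging).

(a) P = 5.429 W  (b) Q = 5.932 VAR  (c) S = 8.041 VA  (d) PF = 0.6751 (lagging)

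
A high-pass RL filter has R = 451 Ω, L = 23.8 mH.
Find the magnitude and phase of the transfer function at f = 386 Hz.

Step 1 — Angular frequency: ω = 2π·386 = 2425 rad/s.
Step 2 — Transfer function: H(jω) = jωL/(R + jωL).
Step 3 — Numerator jωL = j·57.72; denominator R + jωL = 451 + j57.72.
Step 4 — H = 0.01612 + j0.1259.
Step 5 — Magnitude: |H| = 0.127 (-17.9 dB); phase: φ = 82.7°.

|H| = 0.127 (-17.9 dB), φ = 82.7°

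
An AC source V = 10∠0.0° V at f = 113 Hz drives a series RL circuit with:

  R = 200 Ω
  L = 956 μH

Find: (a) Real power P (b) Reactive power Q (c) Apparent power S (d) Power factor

Step 1 — Angular frequency: ω = 2π·f = 2π·113 = 710 rad/s.
Step 2 — Component impedances:
  R: Z = R = 200 Ω
  L: Z = jωL = j·710·0.000956 = 0 + j0.6788 Ω
Step 3 — Series combination: Z_total = R + L = 200 + j0.6788 Ω = 200∠0.2° Ω.
Step 4 — Source phasor: V = 10∠0.0° V = 10 V.
Step 5 — Current: I = V / Z = 0.05 - j0.0001697 A = 0.05∠-0.2° A.
Step 6 — Complex power: S = V·I* = 0.5 + j0.001697 VA.
Step 7 — Real power: P = Re(S) = 0.5 W.
Step 8 — Reactive power: Q = Im(S) = 0.001697 VAR.
Step 9 — Apparent power: |S| = 0.5 VA.
Step 10 — Power factor: PF = P/|S| = 1 (lagging).

(a) P = 0.5 W  (b) Q = 0.001697 VAR  (c) S = 0.5 VA  (d) PF = 1 (lagging)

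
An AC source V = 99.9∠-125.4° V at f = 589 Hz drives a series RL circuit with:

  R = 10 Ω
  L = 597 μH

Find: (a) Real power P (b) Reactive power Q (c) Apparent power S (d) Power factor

Step 1 — Angular frequency: ω = 2π·f = 2π·589 = 3701 rad/s.
Step 2 — Component impedances:
  R: Z = R = 10 Ω
  L: Z = jωL = j·3701·0.000597 = 0 + j2.209 Ω
Step 3 — Series combination: Z_total = R + L = 10 + j2.209 Ω = 10.24∠12.5° Ω.
Step 4 — Source phasor: V = 99.9∠-125.4° V = -57.87 - j81.43 V.
Step 5 — Current: I = V / Z = -7.233 - j6.545 A = 9.755∠-137.9° A.
Step 6 — Complex power: S = V·I* = 951.6 + j210.2 VA.
Step 7 — Real power: P = Re(S) = 951.6 W.
Step 8 — Reactive power: Q = Im(S) = 210.2 VAR.
Step 9 — Apparent power: |S| = 974.5 VA.
Step 10 — Power factor: PF = P/|S| = 0.9765 (lagging).

(a) P = 951.6 W  (b) Q = 210.2 VAR  (c) S = 974.5 VA  (d) PF = 0.9765 (lagging)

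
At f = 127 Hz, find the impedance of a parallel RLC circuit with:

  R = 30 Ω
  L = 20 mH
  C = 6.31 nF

Step 1 — Angular frequency: ω = 2π·f = 2π·127 = 798 rad/s.
Step 2 — Component impedances:
  R: Z = R = 30 Ω
  L: Z = jωL = j·798·0.02 = 0 + j15.96 Ω
  C: Z = 1/(jωC) = -j/(ω·C) = 0 - j1.986e+05 Ω
Step 3 — Parallel combination: 1/Z_total = 1/R + 1/L + 1/C; Z_total = 6.618 + j12.44 Ω = 14.09∠62.0° Ω.

Z = 6.618 + j12.44 Ω = 14.09∠62.0° Ω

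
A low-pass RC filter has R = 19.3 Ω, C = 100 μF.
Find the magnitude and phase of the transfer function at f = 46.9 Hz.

Step 1 — Angular frequency: ω = 2π·46.9 = 294.7 rad/s.
Step 2 — Transfer function: H(jω) = 1/(1 + jωRC).
Step 3 — Denominator: 1 + jωRC = 1 + j·294.7·19.3·0.0001 = 1 + j0.5687.
Step 4 — H = 0.7556 - j0.4297.
Step 5 — Magnitude: |H| = 0.8692 (-1.2 dB); phase: φ = -29.6°.

|H| = 0.8692 (-1.2 dB), φ = -29.6°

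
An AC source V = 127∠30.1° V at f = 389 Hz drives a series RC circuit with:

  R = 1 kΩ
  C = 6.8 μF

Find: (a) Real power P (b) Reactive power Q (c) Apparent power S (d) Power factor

Step 1 — Angular frequency: ω = 2π·f = 2π·389 = 2444 rad/s.
Step 2 — Component impedances:
  R: Z = R = 1000 Ω
  C: Z = 1/(jωC) = -j/(ω·C) = 0 - j60.17 Ω
Step 3 — Series combination: Z_total = R + C = 1000 - j60.17 Ω = 1002∠-3.4° Ω.
Step 4 — Source phasor: V = 127∠30.1° V = 109.9 + j63.69 V.
Step 5 — Current: I = V / Z = 0.1057 + j0.07005 A = 0.1268∠33.5° A.
Step 6 — Complex power: S = V·I* = 16.07 - j0.9669 VA.
Step 7 — Real power: P = Re(S) = 16.07 W.
Step 8 — Reactive power: Q = Im(S) = -0.9669 VAR.
Step 9 — Apparent power: |S| = 16.1 VA.
Step 10 — Power factor: PF = P/|S| = 0.9982 (leading).

(a) P = 16.07 W  (b) Q = -0.9669 VAR  (c) S = 16.1 VA  (d) PF = 0.9982 (leading)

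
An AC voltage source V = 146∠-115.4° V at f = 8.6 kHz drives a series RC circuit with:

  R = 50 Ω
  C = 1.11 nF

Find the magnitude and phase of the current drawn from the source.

Step 1 — Angular frequency: ω = 2π·f = 2π·8600 = 5.404e+04 rad/s.
Step 2 — Component impedances:
  R: Z = R = 50 Ω
  C: Z = 1/(jωC) = -j/(ω·C) = 0 - j1.667e+04 Ω
Step 3 — Series combination: Z_total = R + C = 50 - j1.667e+04 Ω = 1.667e+04∠-89.8° Ω.
Step 4 — Source phasor: V = 146∠-115.4° V = -62.62 - j131.9 V.
Step 5 — Ohm's law: I = V / Z_total = (-62.62 - j131.9) / (50 - j1.667e+04) = 0.007899 - j0.00378 A.
Step 6 — Convert to polar: |I| = 0.008757 A, ∠I = -25.6°.

I = 0.008757∠-25.6° A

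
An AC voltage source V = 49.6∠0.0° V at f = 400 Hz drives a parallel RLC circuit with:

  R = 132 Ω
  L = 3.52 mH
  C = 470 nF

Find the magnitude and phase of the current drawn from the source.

Step 1 — Angular frequency: ω = 2π·f = 2π·400 = 2513 rad/s.
Step 2 — Component impedances:
  R: Z = R = 132 Ω
  L: Z = jωL = j·2513·0.00352 = 0 + j8.847 Ω
  C: Z = 1/(jωC) = -j/(ω·C) = 0 - j846.6 Ω
Step 3 — Parallel combination: 1/Z_total = 1/R + 1/L + 1/C; Z_total = 0.6027 + j8.899 Ω = 8.92∠86.1° Ω.
Step 4 — Source phasor: V = 49.6∠0.0° V = 49.6 V.
Step 5 — Ohm's law: I = V / Z_total = (49.6) / (0.6027 + j8.899) = 0.3758 - j5.548 A.
Step 6 — Convert to polar: |I| = 5.561 A, ∠I = -86.1°.

I = 5.561∠-86.1° A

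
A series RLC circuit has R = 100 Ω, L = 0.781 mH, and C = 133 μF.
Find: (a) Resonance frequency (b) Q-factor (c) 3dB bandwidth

Step 1 — Resonance condition Im(Z)=0 gives ω₀ = 1/√(LC).
Step 2 — ω₀ = 1/√(0.000781·0.000133) = 3103 rad/s.
Step 3 — f₀ = ω₀/(2π) = 493.8 Hz.
Step 4 — Series Q: Q = ω₀L/R = 3103·0.000781/100 = 0.02423.
Step 5 — 3dB bandwidth: Δω = ω₀/Q = 1.28e+05 rad/s; BW = Δω/(2π) = 2.038e+04 Hz.

(a) f₀ = 493.8 Hz  (b) Q = 0.02423  (c) BW = 2.038e+04 Hz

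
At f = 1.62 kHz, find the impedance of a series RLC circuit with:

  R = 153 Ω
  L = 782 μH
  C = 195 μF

Step 1 — Angular frequency: ω = 2π·f = 2π·1620 = 1.018e+04 rad/s.
Step 2 — Component impedances:
  R: Z = R = 153 Ω
  L: Z = jωL = j·1.018e+04·0.000782 = 0 + j7.96 Ω
  C: Z = 1/(jωC) = -j/(ω·C) = 0 - j0.5038 Ω
Step 3 — Series combination: Z_total = R + L + C = 153 + j7.456 Ω = 153.2∠2.8° Ω.

Z = 153 + j7.456 Ω = 153.2∠2.8° Ω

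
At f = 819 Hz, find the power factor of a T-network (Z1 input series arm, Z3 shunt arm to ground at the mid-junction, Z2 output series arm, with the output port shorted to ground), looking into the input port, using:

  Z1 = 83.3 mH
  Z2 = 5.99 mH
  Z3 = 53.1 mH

Step 1 — Angular frequency: ω = 2π·f = 2π·819 = 5146 rad/s.
Step 2 — Component impedances:
  Z1: Z = jωL = j·5146·0.0833 = 0 + j428.7 Ω
  Z2: Z = jωL = j·5146·0.00599 = 0 + j30.82 Ω
  Z3: Z = jωL = j·5146·0.0531 = 0 + j273.2 Ω
Step 3 — With the output port shorted to ground, the output series arm Z2 runs from the junction to ground; the shunt arm Z3 also runs from the junction to ground. They appear in parallel: Z3 || Z2 = 0 + j27.7 Ω.
Step 4 — Series with input arm Z1: Z_in = Z1 + (Z3 || Z2) = 0 + j456.4 Ω = 456.4∠90.0° Ω.
Step 5 — Power factor: PF = cos(φ) = Re(Z)/|Z| = 0/456.4 = 0.
Step 6 — Type: Im(Z) = 456.4 ⇒ lagging (phase φ = 90.0°).

PF = 0 (lagging, φ = 90.0°)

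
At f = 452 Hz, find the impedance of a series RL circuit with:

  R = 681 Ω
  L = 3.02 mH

Step 1 — Angular frequency: ω = 2π·f = 2π·452 = 2840 rad/s.
Step 2 — Component impedances:
  R: Z = R = 681 Ω
  L: Z = jωL = j·2840·0.00302 = 0 + j8.577 Ω
Step 3 — Series combination: Z_total = R + L = 681 + j8.577 Ω = 681.1∠0.7° Ω.

Z = 681 + j8.577 Ω = 681.1∠0.7° Ω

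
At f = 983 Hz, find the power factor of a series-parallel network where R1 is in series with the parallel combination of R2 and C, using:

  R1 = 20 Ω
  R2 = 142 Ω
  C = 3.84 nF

Step 1 — Angular frequency: ω = 2π·f = 2π·983 = 6176 rad/s.
Step 2 — Component impedances:
  R1: Z = R = 20 Ω
  R2: Z = R = 142 Ω
  C: Z = 1/(jωC) = -j/(ω·C) = 0 - j4.216e+04 Ω
Step 3 — Parallel branch: R2 || C = 1/(1/R2 + 1/C) = 142 - j0.4782 Ω.
Step 4 — Series with R1: Z_total = R1 + (R2 || C) = 162 - j0.4782 Ω = 162∠-0.2° Ω.
Step 5 — Power factor: PF = cos(φ) = Re(Z)/|Z| = 162/162 = 1.
Step 6 — Type: Im(Z) = -0.4782 ⇒ leading (phase φ = -0.2°).

PF = 1 (leading, φ = -0.2°)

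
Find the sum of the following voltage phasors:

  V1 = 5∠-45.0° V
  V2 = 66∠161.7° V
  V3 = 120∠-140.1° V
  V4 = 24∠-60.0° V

Step 1 — Convert each phasor to rectangular form:
  V1 = 5·(cos(-45.0°) + j·sin(-45.0°)) = 3.536 - j3.536 V
  V2 = 66·(cos(161.7°) + j·sin(161.7°)) = -62.66 + j20.72 V
  V3 = 120·(cos(-140.1°) + j·sin(-140.1°)) = -92.06 - j76.97 V
  V4 = 24·(cos(-60.0°) + j·sin(-60.0°)) = 12 - j20.78 V
Step 2 — Sum components: V_total = -139.2 - j80.57 V.
Step 3 — Convert to polar: |V_total| = 160.8 V, ∠V_total = -149.9°.

V_total = 160.8∠-149.9° V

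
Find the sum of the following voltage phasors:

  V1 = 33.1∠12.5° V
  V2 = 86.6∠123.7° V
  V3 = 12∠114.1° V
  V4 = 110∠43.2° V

Step 1 — Convert each phasor to rectangular form:
  V1 = 33.1·(cos(12.5°) + j·sin(12.5°)) = 32.32 + j7.164 V
  V2 = 86.6·(cos(123.7°) + j·sin(123.7°)) = -48.05 + j72.05 V
  V3 = 12·(cos(114.1°) + j·sin(114.1°)) = -4.9 + j10.95 V
  V4 = 110·(cos(43.2°) + j·sin(43.2°)) = 80.19 + j75.3 V
Step 2 — Sum components: V_total = 59.55 + j165.5 V.
Step 3 — Convert to polar: |V_total| = 175.9 V, ∠V_total = 70.2°.

V_total = 175.9∠70.2° V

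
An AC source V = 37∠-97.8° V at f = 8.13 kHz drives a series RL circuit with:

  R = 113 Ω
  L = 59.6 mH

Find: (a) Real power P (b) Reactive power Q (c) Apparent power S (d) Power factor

Step 1 — Angular frequency: ω = 2π·f = 2π·8130 = 5.108e+04 rad/s.
Step 2 — Component impedances:
  R: Z = R = 113 Ω
  L: Z = jωL = j·5.108e+04·0.0596 = 0 + j3045 Ω
Step 3 — Series combination: Z_total = R + L = 113 + j3045 Ω = 3047∠87.9° Ω.
Step 4 — Source phasor: V = 37∠-97.8° V = -5.021 - j36.66 V.
Step 5 — Current: I = V / Z = -0.01209 + j0.001201 A = 0.01214∠174.3° A.
Step 6 — Complex power: S = V·I* = 0.01667 + j0.449 VA.
Step 7 — Real power: P = Re(S) = 0.01667 W.
Step 8 — Reactive power: Q = Im(S) = 0.449 VAR.
Step 9 — Apparent power: |S| = 0.4494 VA.
Step 10 — Power factor: PF = P/|S| = 0.03709 (lagging).

(a) P = 0.01667 W  (b) Q = 0.449 VAR  (c) S = 0.4494 VA  (d) PF = 0.03709 (lagging)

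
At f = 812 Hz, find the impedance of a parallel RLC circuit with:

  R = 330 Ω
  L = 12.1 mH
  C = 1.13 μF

Step 1 — Angular frequency: ω = 2π·f = 2π·812 = 5102 rad/s.
Step 2 — Component impedances:
  R: Z = R = 330 Ω
  L: Z = jωL = j·5102·0.0121 = 0 + j61.73 Ω
  C: Z = 1/(jωC) = -j/(ω·C) = 0 - j173.5 Ω
Step 3 — Parallel combination: 1/Z_total = 1/R + 1/L + 1/C; Z_total = 25.67 + j88.39 Ω = 92.04∠73.8° Ω.

Z = 25.67 + j88.39 Ω = 92.04∠73.8° Ω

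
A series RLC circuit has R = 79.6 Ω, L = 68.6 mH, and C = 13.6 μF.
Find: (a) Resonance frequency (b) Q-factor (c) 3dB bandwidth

Step 1 — Resonance condition Im(Z)=0 gives ω₀ = 1/√(LC).
Step 2 — ω₀ = 1/√(0.0686·1.36e-05) = 1035 rad/s.
Step 3 — f₀ = ω₀/(2π) = 164.8 Hz.
Step 4 — Series Q: Q = ω₀L/R = 1035·0.0686/79.6 = 0.8922.
Step 5 — 3dB bandwidth: Δω = ω₀/Q = 1160 rad/s; BW = Δω/(2π) = 184.7 Hz.

(a) f₀ = 164.8 Hz  (b) Q = 0.8922  (c) BW = 184.7 Hz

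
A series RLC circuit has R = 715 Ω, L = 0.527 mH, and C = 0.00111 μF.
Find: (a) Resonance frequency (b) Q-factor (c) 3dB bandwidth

Step 1 — Resonance: ω₀ = 1/√(LC) = 1/√(0.000527·1.11e-09) = 1.307e+06 rad/s.
Step 2 — f₀ = ω₀/(2π) = 2.081e+05 Hz.
Step 3 — Series Q: Q = ω₀L/R = 1.307e+06·0.000527/715 = 0.9637.
Step 4 — Bandwidth: Δω = ω₀/Q = 1.357e+06 rad/s; BW = Δω/(2π) = 2.159e+05 Hz.

(a) f₀ = 2.081e+05 Hz  (b) Q = 0.9637  (c) BW = 2.159e+05 Hz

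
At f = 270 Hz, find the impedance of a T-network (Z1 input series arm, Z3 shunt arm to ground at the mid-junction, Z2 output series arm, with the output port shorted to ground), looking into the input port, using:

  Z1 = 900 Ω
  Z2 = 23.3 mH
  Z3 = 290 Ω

Step 1 — Angular frequency: ω = 2π·f = 2π·270 = 1696 rad/s.
Step 2 — Component impedances:
  Z1: Z = R = 900 Ω
  Z2: Z = jωL = j·1696·0.0233 = 0 + j39.53 Ω
  Z3: Z = R = 290 Ω
Step 3 — With the output port shorted to ground, the output series arm Z2 runs from the junction to ground; the shunt arm Z3 also runs from the junction to ground. They appear in parallel: Z3 || Z2 = 5.289 + j38.81 Ω.
Step 4 — Series with input arm Z1: Z_in = Z1 + (Z3 || Z2) = 905.3 + j38.81 Ω = 906.1∠2.5° Ω.

Z = 905.3 + j38.81 Ω = 906.1∠2.5° Ω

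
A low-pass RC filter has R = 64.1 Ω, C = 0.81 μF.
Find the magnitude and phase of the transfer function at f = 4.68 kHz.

Step 1 — Angular frequency: ω = 2π·4680 = 2.941e+04 rad/s.
Step 2 — Transfer function: H(jω) = 1/(1 + jωRC).
Step 3 — Denominator: 1 + jωRC = 1 + j·2.941e+04·64.1·8.1e-07 = 1 + j1.527.
Step 4 — H = 0.3002 - j0.4584.
Step 5 — Magnitude: |H| = 0.5479 (-5.2 dB); phase: φ = -56.8°.

|H| = 0.5479 (-5.2 dB), φ = -56.8°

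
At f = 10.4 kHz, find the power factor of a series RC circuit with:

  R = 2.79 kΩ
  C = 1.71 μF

Step 1 — Angular frequency: ω = 2π·f = 2π·1.04e+04 = 6.535e+04 rad/s.
Step 2 — Component impedances:
  R: Z = R = 2790 Ω
  C: Z = 1/(jωC) = -j/(ω·C) = 0 - j8.949 Ω
Step 3 — Series combination: Z_total = R + C = 2790 - j8.949 Ω = 2790∠-0.2° Ω.
Step 4 — Power factor: PF = cos(φ) = Re(Z)/|Z| = 2790/2790 = 1.
Step 5 — Type: Im(Z) = -8.949 ⇒ leading (phase φ = -0.2°).

PF = 1 (leading, φ = -0.2°)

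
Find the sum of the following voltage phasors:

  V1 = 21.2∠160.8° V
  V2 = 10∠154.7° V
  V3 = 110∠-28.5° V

Step 1 — Convert each phasor to rectangular form:
  V1 = 21.2·(cos(160.8°) + j·sin(160.8°)) = -20.02 + j6.972 V
  V2 = 10·(cos(154.7°) + j·sin(154.7°)) = -9.041 + j4.274 V
  V3 = 110·(cos(-28.5°) + j·sin(-28.5°)) = 96.67 - j52.49 V
Step 2 — Sum components: V_total = 67.61 - j41.24 V.
Step 3 — Convert to polar: |V_total| = 79.19 V, ∠V_total = -31.4°.

V_total = 79.19∠-31.4° V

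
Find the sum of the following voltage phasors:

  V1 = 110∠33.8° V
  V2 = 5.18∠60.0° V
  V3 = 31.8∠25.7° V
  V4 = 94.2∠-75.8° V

Step 1 — Convert each phasor to rectangular form:
  V1 = 110·(cos(33.8°) + j·sin(33.8°)) = 91.41 + j61.19 V
  V2 = 5.18·(cos(60.0°) + j·sin(60.0°)) = 2.59 + j4.486 V
  V3 = 31.8·(cos(25.7°) + j·sin(25.7°)) = 28.65 + j13.79 V
  V4 = 94.2·(cos(-75.8°) + j·sin(-75.8°)) = 23.11 - j91.32 V
Step 2 — Sum components: V_total = 145.8 - j11.85 V.
Step 3 — Convert to polar: |V_total| = 146.2 V, ∠V_total = -4.6°.

V_total = 146.2∠-4.6° V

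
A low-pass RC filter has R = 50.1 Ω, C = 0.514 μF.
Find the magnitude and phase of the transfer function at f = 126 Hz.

Step 1 — Angular frequency: ω = 2π·126 = 791.7 rad/s.
Step 2 — Transfer function: H(jω) = 1/(1 + jωRC).
Step 3 — Denominator: 1 + jωRC = 1 + j·791.7·50.1·5.14e-07 = 1 + j0.02039.
Step 4 — H = 0.9996 - j0.02038.
Step 5 — Magnitude: |H| = 0.9998 (-0.0 dB); phase: φ = -1.2°.

|H| = 0.9998 (-0.0 dB), φ = -1.2°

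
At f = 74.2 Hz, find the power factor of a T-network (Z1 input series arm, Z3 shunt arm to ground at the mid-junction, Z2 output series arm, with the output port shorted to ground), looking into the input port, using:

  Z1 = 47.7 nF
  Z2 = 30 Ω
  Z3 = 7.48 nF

Step 1 — Angular frequency: ω = 2π·f = 2π·74.2 = 466.2 rad/s.
Step 2 — Component impedances:
  Z1: Z = 1/(jωC) = -j/(ω·C) = 0 - j4.497e+04 Ω
  Z2: Z = R = 30 Ω
  Z3: Z = 1/(jωC) = -j/(ω·C) = 0 - j2.868e+05 Ω
Step 3 — With the output port shorted to ground, the output series arm Z2 runs from the junction to ground; the shunt arm Z3 also runs from the junction to ground. They appear in parallel: Z3 || Z2 = 30 - j0.003139 Ω.
Step 4 — Series with input arm Z1: Z_in = Z1 + (Z3 || Z2) = 30 - j4.497e+04 Ω = 4.497e+04∠-90.0° Ω.
Step 5 — Power factor: PF = cos(φ) = Re(Z)/|Z| = 30/4.497e+04 = 0.0006671.
Step 6 — Type: Im(Z) = -4.497e+04 ⇒ leading (phase φ = -90.0°).

PF = 0.0006671 (leading, φ = -90.0°)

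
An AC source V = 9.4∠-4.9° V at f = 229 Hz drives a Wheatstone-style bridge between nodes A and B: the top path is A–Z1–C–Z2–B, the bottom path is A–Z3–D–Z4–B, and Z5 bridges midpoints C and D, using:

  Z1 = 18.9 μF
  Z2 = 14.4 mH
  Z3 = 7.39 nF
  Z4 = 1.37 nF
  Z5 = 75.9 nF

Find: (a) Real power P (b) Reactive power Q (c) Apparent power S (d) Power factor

Step 1 — Angular frequency: ω = 2π·f = 2π·229 = 1439 rad/s.
Step 2 — Component impedances:
  Z1: Z = 1/(jωC) = -j/(ω·C) = 0 - j36.77 Ω
  Z2: Z = jωL = j·1439·0.0144 = 0 + j20.72 Ω
  Z3: Z = 1/(jωC) = -j/(ω·C) = 0 - j9.405e+04 Ω
  Z4: Z = 1/(jωC) = -j/(ω·C) = 0 - j5.073e+05 Ω
  Z5: Z = 1/(jωC) = -j/(ω·C) = 0 - j9157 Ω
Step 3 — Bridge requires nodal analysis (the Z5 bridge couples midpoints C and D, so the two paths cannot be reduced to a simple series/parallel combination). Setting node B to ground and injecting 1 A at node A, the 3-node admittance system at A, C, D solves to V_A = Z_AB = 0 - j16.04 Ω = 16.04∠-90.0° Ω.
Step 4 — Source phasor: V = 9.4∠-4.9° V = 9.366 - j0.8029 V.
Step 5 — Current: I = V / Z = 0.05006 + j0.5839 A = 0.5861∠85.1° A.
Step 6 — Complex power: S = V·I* = 0 - j5.509 VA.
Step 7 — Real power: P = Re(S) = 0 W.
Step 8 — Reactive power: Q = Im(S) = -5.509 VAR.
Step 9 — Apparent power: |S| = 5.509 VA.
Step 10 — Power factor: PF = P/|S| = 0 (leading).

(a) P = 0 W  (b) Q = -5.509 VAR  (c) S = 5.509 VA  (d) PF = 0 (leading)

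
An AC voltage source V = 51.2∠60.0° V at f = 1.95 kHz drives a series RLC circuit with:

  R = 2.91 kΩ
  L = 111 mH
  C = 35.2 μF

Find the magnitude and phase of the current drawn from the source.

Step 1 — Angular frequency: ω = 2π·f = 2π·1950 = 1.225e+04 rad/s.
Step 2 — Component impedances:
  R: Z = R = 2910 Ω
  L: Z = jωL = j·1.225e+04·0.111 = 0 + j1360 Ω
  C: Z = 1/(jωC) = -j/(ω·C) = 0 - j2.319 Ω
Step 3 — Series combination: Z_total = R + L + C = 2910 + j1358 Ω = 3211∠25.0° Ω.
Step 4 — Source phasor: V = 51.2∠60.0° V = 25.6 + j44.34 V.
Step 5 — Ohm's law: I = V / Z_total = (25.6 + j44.34) / (2910 + j1358) = 0.01306 + j0.009143 A.
Step 6 — Convert to polar: |I| = 0.01594 A, ∠I = 35.0°.

I = 0.01594∠35.0° A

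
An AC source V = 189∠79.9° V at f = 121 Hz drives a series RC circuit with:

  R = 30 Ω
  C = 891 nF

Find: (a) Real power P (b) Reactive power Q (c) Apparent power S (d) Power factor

Step 1 — Angular frequency: ω = 2π·f = 2π·121 = 760.3 rad/s.
Step 2 — Component impedances:
  R: Z = R = 30 Ω
  C: Z = 1/(jωC) = -j/(ω·C) = 0 - j1476 Ω
Step 3 — Series combination: Z_total = R + C = 30 - j1476 Ω = 1477∠-88.8° Ω.
Step 4 — Source phasor: V = 189∠79.9° V = 33.14 + j186.1 V.
Step 5 — Current: I = V / Z = -0.1255 + j0.025 A = 0.128∠168.7° A.
Step 6 — Complex power: S = V·I* = 0.4915 - j24.19 VA.
Step 7 — Real power: P = Re(S) = 0.4915 W.
Step 8 — Reactive power: Q = Im(S) = -24.19 VAR.
Step 9 — Apparent power: |S| = 24.19 VA.
Step 10 — Power factor: PF = P/|S| = 0.02032 (leading).

(a) P = 0.4915 W  (b) Q = -24.19 VAR  (c) S = 24.19 VA  (d) PF = 0.02032 (leading)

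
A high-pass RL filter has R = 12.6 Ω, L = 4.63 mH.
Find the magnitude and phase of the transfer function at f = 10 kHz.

Step 1 — Angular frequency: ω = 2π·1e+04 = 6.283e+04 rad/s.
Step 2 — Transfer function: H(jω) = jωL/(R + jωL).
Step 3 — Numerator jωL = j·290.9; denominator R + jωL = 12.6 + j290.9.
Step 4 — H = 0.9981 + j0.04323.
Step 5 — Magnitude: |H| = 0.9991 (-0.0 dB); phase: φ = 2.5°.

|H| = 0.9991 (-0.0 dB), φ = 2.5°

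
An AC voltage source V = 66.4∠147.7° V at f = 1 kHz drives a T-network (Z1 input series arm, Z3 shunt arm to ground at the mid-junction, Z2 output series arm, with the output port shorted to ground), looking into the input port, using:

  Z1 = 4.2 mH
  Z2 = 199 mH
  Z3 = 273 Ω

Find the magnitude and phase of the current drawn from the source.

Step 1 — Angular frequency: ω = 2π·f = 2π·1000 = 6283 rad/s.
Step 2 — Component impedances:
  Z1: Z = jωL = j·6283·0.0042 = 0 + j26.39 Ω
  Z2: Z = jωL = j·6283·0.199 = 0 + j1250 Ω
  Z3: Z = R = 273 Ω
Step 3 — With the output port shorted to ground, the output series arm Z2 runs from the junction to ground; the shunt arm Z3 also runs from the junction to ground. They appear in parallel: Z3 || Z2 = 260.6 + j56.89 Ω.
Step 4 — Series with input arm Z1: Z_in = Z1 + (Z3 || Z2) = 260.6 + j83.28 Ω = 273.6∠17.7° Ω.
Step 5 — Source phasor: V = 66.4∠147.7° V = -56.13 + j35.48 V.
Step 6 — Ohm's law: I = V / Z_total = (-56.13 + j35.48) / (260.6 + j83.28) = -0.1559 + j0.186 A.
Step 7 — Convert to polar: |I| = 0.2427 A, ∠I = 130.0°.

I = 0.2427∠130.0° A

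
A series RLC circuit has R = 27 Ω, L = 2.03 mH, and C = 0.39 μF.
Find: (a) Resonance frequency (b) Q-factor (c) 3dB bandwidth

Step 1 — Resonance condition Im(Z)=0 gives ω₀ = 1/√(LC).
Step 2 — ω₀ = 1/√(0.00203·3.9e-07) = 3.554e+04 rad/s.
Step 3 — f₀ = ω₀/(2π) = 5656 Hz.
Step 4 — Series Q: Q = ω₀L/R = 3.554e+04·0.00203/27 = 2.672.
Step 5 — 3dB bandwidth: Δω = ω₀/Q = 1.33e+04 rad/s; BW = Δω/(2π) = 2117 Hz.

(a) f₀ = 5656 Hz  (b) Q = 2.672  (c) BW = 2117 Hz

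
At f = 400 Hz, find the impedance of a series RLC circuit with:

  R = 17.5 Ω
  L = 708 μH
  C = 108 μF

Step 1 — Angular frequency: ω = 2π·f = 2π·400 = 2513 rad/s.
Step 2 — Component impedances:
  R: Z = R = 17.5 Ω
  L: Z = jωL = j·2513·0.000708 = 0 + j1.779 Ω
  C: Z = 1/(jωC) = -j/(ω·C) = 0 - j3.684 Ω
Step 3 — Series combination: Z_total = R + L + C = 17.5 - j1.905 Ω = 17.6∠-6.2° Ω.

Z = 17.5 - j1.905 Ω = 17.6∠-6.2° Ω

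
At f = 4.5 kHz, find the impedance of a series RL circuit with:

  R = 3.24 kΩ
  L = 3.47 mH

Step 1 — Angular frequency: ω = 2π·f = 2π·4500 = 2.827e+04 rad/s.
Step 2 — Component impedances:
  R: Z = R = 3240 Ω
  L: Z = jωL = j·2.827e+04·0.00347 = 0 + j98.11 Ω
Step 3 — Series combination: Z_total = R + L = 3240 + j98.11 Ω = 3241∠1.7° Ω.

Z = 3240 + j98.11 Ω = 3241∠1.7° Ω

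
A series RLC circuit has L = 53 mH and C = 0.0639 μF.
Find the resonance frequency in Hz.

Step 1 — Resonance condition Im(Z)=0 gives ω₀ = 1/√(LC).
Step 2 — ω₀ = 1/√(0.053·6.39e-08) = 1.718e+04 rad/s.
Step 3 — f₀ = ω₀/(2π) = 2735 Hz.

f₀ = 2735 Hz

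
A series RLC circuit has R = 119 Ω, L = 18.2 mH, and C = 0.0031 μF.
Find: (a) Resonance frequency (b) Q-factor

Step 1 — Resonance condition Im(Z)=0 gives ω₀ = 1/√(LC).
Step 2 — ω₀ = 1/√(0.0182·3.1e-09) = 1.331e+05 rad/s.
Step 3 — f₀ = ω₀/(2π) = 2.119e+04 Hz.
Step 4 — Series Q: Q = ω₀L/R = 1.331e+05·0.0182/119 = 20.36.

(a) f₀ = 2.119e+04 Hz  (b) Q = 20.36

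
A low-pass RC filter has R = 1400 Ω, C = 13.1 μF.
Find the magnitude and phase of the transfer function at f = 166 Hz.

Step 1 — Angular frequency: ω = 2π·166 = 1043 rad/s.
Step 2 — Transfer function: H(jω) = 1/(1 + jωRC).
Step 3 — Denominator: 1 + jωRC = 1 + j·1043·1400·1.31e-05 = 1 + j19.13.
Step 4 — H = 0.002725 - j0.05213.
Step 5 — Magnitude: |H| = 0.05221 (-25.6 dB); phase: φ = -87.0°.

|H| = 0.05221 (-25.6 dB), φ = -87.0°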